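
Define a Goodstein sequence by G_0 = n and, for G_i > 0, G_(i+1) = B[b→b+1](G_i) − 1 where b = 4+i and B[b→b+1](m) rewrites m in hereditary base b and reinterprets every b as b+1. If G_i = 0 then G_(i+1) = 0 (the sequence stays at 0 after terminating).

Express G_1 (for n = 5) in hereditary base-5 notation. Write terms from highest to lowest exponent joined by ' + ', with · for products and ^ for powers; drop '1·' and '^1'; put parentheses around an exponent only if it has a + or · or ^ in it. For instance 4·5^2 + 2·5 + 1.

step 0: 5 = 4 + 1; sub 5 for 4: 5 + 1; = 6; G_1 = 6−1 = 5
step 1: 5 = 5; sub 6 for 5: 6; = 6; G_2 = 6−1 = 5

5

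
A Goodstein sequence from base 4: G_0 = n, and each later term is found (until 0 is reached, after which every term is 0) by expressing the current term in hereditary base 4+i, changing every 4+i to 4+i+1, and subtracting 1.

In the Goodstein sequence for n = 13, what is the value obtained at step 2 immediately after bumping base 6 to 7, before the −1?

i=0: 13 = 3·4 + 1 (b=4); 4→5: 3·5 + 1 = 16; 16−1 = 15
i=1: 15 = 3·5 (b=5); 5→6: 3·6 = 18; 18−1 = 17
i=2: 17 = 2·6 + 5 (b=6); 6→7: 2·7 + 5 = 19; 19−1 = 18

19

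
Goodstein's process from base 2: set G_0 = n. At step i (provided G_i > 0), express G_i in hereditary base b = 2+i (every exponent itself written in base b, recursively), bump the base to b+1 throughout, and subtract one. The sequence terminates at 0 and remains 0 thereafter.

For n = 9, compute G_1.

81

i=0: 9 = 2^(2 + 1) + 1 (b=2); 2→3: 3^(3 + 1) + 1 = 82; 82−1 = 81
i=1: 81 = 3^(3 + 1) (b=3); 3→4: 4^(4 + 1) = 1024; 1024−1 = 1023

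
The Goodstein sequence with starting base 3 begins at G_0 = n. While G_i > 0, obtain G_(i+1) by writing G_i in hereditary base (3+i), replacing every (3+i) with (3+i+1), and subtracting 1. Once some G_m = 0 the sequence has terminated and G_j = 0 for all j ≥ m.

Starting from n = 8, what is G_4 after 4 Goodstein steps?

G_0=8  [base 3] 2·3 + 2  →[3↦4]→  2·4 + 2 = 10  −1 ⇒ G_1=9
G_1=9  [base 4] 2·4 + 1  →[4↦5]→  2·5 + 1 = 11  −1 ⇒ G_2=10
G_2=10  [base 5] 2·5  →[5↦6]→  2·6 = 12  −1 ⇒ G_3=11
G_3=11  [base 6] 6 + 5  →[6↦7]→  7 + 5 = 12  −1 ⇒ G_4=11
G_4=11  [base 7] 7 + 4  →[7↦8]→  8 + 4 = 12  −1 ⇒ G_5=11

11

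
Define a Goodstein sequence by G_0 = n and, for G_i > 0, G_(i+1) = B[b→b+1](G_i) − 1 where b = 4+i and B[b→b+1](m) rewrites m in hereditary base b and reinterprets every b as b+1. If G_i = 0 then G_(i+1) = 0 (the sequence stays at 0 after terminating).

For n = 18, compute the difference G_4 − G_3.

5

step 0: 18 = 4^2 + 2; sub 5 for 4: 5^2 + 2; = 27; G_1 = 27−1 = 26
step 1: 26 = 5^2 + 1; sub 6 for 5: 6^2 + 1; = 37; G_2 = 37−1 = 36
step 2: 36 = 6^2; sub 7 for 6: 7^2; = 49; G_3 = 49−1 = 48
step 3: 48 = 6·7 + 6; sub 8 for 7: 6·8 + 6; = 54; G_4 = 54−1 = 53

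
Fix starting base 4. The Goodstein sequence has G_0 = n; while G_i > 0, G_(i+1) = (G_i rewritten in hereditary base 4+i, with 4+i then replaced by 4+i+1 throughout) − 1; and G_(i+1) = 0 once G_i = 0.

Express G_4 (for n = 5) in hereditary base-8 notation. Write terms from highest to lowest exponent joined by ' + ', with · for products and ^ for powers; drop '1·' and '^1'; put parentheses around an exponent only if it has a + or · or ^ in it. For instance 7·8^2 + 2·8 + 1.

[0] 5 ≡ 4 + 1 (base 4). Lift 5: 6. −1: 5.
[1] 5 ≡ 5 (base 5). Lift 6: 6. −1: 5.
[2] 5 ≡ 5 (base 6). Lift 7: 5. −1: 4.
[3] 4 ≡ 4 (base 7). Lift 8: 4. −1: 3.
[4] 3 ≡ 3 (base 8). Lift 9: 3. −1: 2.

3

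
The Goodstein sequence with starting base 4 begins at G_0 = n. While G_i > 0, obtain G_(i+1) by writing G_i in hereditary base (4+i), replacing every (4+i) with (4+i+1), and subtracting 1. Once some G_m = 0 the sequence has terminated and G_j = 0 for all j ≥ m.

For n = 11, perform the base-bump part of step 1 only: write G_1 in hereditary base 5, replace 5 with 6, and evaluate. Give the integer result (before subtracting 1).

step 0: 11 = 2·4 + 3; sub 5 for 4: 2·5 + 3; = 13; G_1 = 13−1 = 12
step 1: 12 = 2·5 + 2; sub 6 for 5: 2·6 + 2; = 14; G_2 = 14−1 = 13

14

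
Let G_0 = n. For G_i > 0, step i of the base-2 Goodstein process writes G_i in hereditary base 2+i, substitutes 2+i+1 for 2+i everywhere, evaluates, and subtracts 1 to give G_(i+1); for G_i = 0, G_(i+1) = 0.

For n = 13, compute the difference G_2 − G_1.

1171

step 0: 13 = 2^(2 + 1) + 2^2 + 1; sub 3 for 2: 3^(3 + 1) + 3^3 + 1; = 109; G_1 = 109−1 = 108
step 1: 108 = 3^(3 + 1) + 3^3; sub 4 for 3: 4^(4 + 1) + 4^4; = 1280; G_2 = 1280−1 = 1279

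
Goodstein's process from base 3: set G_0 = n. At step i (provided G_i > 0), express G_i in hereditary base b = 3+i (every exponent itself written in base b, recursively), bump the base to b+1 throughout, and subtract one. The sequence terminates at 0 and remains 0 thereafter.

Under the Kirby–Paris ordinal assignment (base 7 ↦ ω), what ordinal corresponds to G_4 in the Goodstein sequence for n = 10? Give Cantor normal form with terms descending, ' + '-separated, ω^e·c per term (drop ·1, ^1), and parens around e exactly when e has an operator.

ω·4 + 2

G_0 = 10. HB_3(10) = 3^2 + 1. Bump = 17. G_1 = 16.
G_1 = 16. HB_4(16) = 4^2. Bump = 25. G_2 = 24.
G_2 = 24. HB_5(24) = 4·5 + 4. Bump = 28. G_3 = 27.
G_3 = 27. HB_6(27) = 4·6 + 3. Bump = 31. G_4 = 30.
G_4 = 30. HB_7(30) = 4·7 + 2. Bump = 34. G_5 = 33.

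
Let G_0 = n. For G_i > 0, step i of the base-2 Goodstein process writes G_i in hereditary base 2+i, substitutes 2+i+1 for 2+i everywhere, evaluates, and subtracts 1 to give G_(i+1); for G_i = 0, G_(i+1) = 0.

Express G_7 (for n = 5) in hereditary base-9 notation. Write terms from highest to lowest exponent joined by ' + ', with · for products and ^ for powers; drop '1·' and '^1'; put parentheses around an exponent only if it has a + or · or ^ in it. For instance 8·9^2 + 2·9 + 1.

3·9^3 + 3·9^2 + 2·9 + 6

G_0 = 5. HB_2(5) = 2^2 + 1. Bump = 28. G_1 = 27.
G_1 = 27. HB_3(27) = 3^3. Bump = 256. G_2 = 255.
G_2 = 255. HB_4(255) = 3·4^3 + 3·4^2 + 3·4 + 3. Bump = 468. G_3 = 467.
G_3 = 467. HB_5(467) = 3·5^3 + 3·5^2 + 3·5 + 2. Bump = 776. G_4 = 775.
G_4 = 775. HB_6(775) = 3·6^3 + 3·6^2 + 3·6 + 1. Bump = 1198. G_5 = 1197.
G_5 = 1197. HB_7(1197) = 3·7^3 + 3·7^2 + 3·7. Bump = 1752. G_6 = 1751.
G_6 = 1751. HB_8(1751) = 3·8^3 + 3·8^2 + 2·8 + 7. Bump = 2455. G_7 = 2454.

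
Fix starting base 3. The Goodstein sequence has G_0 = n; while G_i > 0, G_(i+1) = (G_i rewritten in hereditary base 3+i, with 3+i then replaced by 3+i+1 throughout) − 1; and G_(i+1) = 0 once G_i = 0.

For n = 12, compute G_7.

75

12 —HB3→ 3^2 + 3 —bump→ 4^2 + 4 = 20 —(−1)→ 19
19 —HB4→ 4^2 + 3 —bump→ 5^2 + 3 = 28 —(−1)→ 27
27 —HB5→ 5^2 + 2 —bump→ 6^2 + 2 = 38 —(−1)→ 37
37 —HB6→ 6^2 + 1 —bump→ 7^2 + 1 = 50 —(−1)→ 49
49 —HB7→ 7^2 —bump→ 8^2 = 64 —(−1)→ 63
63 —HB8→ 7·8 + 7 —bump→ 7·9 + 7 = 70 —(−1)→ 69
69 —HB9→ 7·9 + 6 —bump→ 7·10 + 6 = 76 —(−1)→ 75
75 —HB10→ 7·10 + 5 —bump→ 7·11 + 5 = 82 —(−1)→ 81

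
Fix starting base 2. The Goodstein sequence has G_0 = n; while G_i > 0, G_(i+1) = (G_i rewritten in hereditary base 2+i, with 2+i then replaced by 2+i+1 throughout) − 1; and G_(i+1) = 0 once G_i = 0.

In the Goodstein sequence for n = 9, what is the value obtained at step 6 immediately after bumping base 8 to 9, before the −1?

G_0=9  [base 2] 2^(2 + 1) + 1  →[2↦3]→  3^(3 + 1) + 1 = 82  −1 ⇒ G_1=81
G_1=81  [base 3] 3^(3 + 1)  →[3↦4]→  4^(4 + 1) = 1024  −1 ⇒ G_2=1023
G_2=1023  [base 4] 3·4^4 + 3·4^3 + 3·4^2 + 3·4 + 3  →[4↦5]→  3·5^5 + 3·5^3 + 3·5^2 + 3·5 + 3 = 9843  −1 ⇒ G_3=9842
G_3=9842  [base 5] 3·5^5 + 3·5^3 + 3·5^2 + 3·5 + 2  →[5↦6]→  3·6^6 + 3·6^3 + 3·6^2 + 3·6 + 2 = 140744  −1 ⇒ G_4=140743
G_4=140743  [base 6] 3·6^6 + 3·6^3 + 3·6^2 + 3·6 + 1  →[6↦7]→  3·7^7 + 3·7^3 + 3·7^2 + 3·7 + 1 = 2471827  −1 ⇒ G_5=2471826
G_5=2471826  [base 7] 3·7^7 + 3·7^3 + 3·7^2 + 3·7  →[7↦8]→  3·8^8 + 3·8^3 + 3·8^2 + 3·8 = 50333400  −1 ⇒ G_6=50333399

1162263922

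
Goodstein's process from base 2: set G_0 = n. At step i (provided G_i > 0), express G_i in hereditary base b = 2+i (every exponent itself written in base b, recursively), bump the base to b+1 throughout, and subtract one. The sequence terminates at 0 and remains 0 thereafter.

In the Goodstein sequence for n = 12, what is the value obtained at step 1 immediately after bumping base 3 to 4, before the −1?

i=0: 12 = 2^(2 + 1) + 2^2 (b=2); 2→3: 3^(3 + 1) + 3^3 = 108; 108−1 = 107
i=1: 107 = 3^(3 + 1) + 2·3^2 + 2·3 + 2 (b=3); 3→4: 4^(4 + 1) + 2·4^2 + 2·4 + 2 = 1066; 1066−1 = 1065

1066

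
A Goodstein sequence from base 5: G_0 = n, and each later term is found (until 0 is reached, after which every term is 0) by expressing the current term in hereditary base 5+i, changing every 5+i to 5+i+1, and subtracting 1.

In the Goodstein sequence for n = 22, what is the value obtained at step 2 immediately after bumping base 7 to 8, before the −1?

32

base 5: 22 = 4·5 + 2; at 6: 4·6 + 2 = 26; next = 25
base 6: 25 = 4·6 + 1; at 7: 4·7 + 1 = 29; next = 28
base 7: 28 = 4·7; at 8: 4·8 = 32; next = 31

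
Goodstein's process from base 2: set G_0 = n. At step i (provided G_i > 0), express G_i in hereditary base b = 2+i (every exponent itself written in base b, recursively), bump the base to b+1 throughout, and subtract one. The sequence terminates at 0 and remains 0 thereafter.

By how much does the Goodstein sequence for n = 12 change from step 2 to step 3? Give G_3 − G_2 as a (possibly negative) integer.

14620

base 2: 12 = 2^(2 + 1) + 2^2; at 3: 3^(3 + 1) + 3^3 = 108; next = 107
base 3: 107 = 3^(3 + 1) + 2·3^2 + 2·3 + 2; at 4: 4^(4 + 1) + 2·4^2 + 2·4 + 2 = 1066; next = 1065
base 4: 1065 = 4^(4 + 1) + 2·4^2 + 2·4 + 1; at 5: 5^(5 + 1) + 2·5^2 + 2·5 + 1 = 15686; next = 15685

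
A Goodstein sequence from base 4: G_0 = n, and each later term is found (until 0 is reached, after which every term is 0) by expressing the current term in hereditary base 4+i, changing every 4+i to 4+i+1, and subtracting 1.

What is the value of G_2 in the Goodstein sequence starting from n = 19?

G_0 = 19. HB_4(19) = 4^2 + 3. Bump = 28. G_1 = 27.
G_1 = 27. HB_5(27) = 5^2 + 2. Bump = 38. G_2 = 37.
G_2 = 37. HB_6(37) = 6^2 + 1. Bump = 50. G_3 = 49.

37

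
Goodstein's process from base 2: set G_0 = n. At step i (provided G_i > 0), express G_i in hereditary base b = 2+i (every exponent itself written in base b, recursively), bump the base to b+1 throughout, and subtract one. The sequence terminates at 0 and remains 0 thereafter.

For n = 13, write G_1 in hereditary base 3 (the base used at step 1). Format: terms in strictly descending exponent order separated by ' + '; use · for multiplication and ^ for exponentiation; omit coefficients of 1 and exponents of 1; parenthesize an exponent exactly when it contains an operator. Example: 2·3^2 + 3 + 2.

G_0 = 13. HB_2(13) = 2^(2 + 1) + 2^2 + 1. Bump = 109. G_1 = 108.
G_1 = 108. HB_3(108) = 3^(3 + 1) + 3^3. Bump = 1280. G_2 = 1279.

3^(3 + 1) + 3^3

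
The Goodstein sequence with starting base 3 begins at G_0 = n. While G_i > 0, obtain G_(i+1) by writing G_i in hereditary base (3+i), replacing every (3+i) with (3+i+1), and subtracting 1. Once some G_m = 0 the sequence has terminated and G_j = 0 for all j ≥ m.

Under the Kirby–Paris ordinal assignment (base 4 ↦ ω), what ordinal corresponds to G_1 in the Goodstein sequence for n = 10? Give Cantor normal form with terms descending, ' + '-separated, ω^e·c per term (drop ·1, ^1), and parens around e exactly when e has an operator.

ω^2

i=0: 10 = 3^2 + 1 (b=3); 3→4: 4^2 + 1 = 17; 17−1 = 16
i=1: 16 = 4^2 (b=4); 4→5: 5^2 = 25; 25−1 = 24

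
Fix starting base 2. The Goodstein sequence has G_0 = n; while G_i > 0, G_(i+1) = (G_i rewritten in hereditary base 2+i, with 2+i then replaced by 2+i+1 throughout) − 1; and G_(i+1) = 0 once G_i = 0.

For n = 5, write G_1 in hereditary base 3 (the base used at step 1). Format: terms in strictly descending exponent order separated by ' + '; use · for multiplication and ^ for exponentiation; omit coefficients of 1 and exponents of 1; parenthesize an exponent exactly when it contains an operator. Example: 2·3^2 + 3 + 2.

3^3

(0) 5|_2 = 2^2 + 1 ↦ 3^3 + 1|_3 = 28 ⇒ 27
(1) 27|_3 = 3^3 ↦ 4^4|_4 = 256 ⇒ 255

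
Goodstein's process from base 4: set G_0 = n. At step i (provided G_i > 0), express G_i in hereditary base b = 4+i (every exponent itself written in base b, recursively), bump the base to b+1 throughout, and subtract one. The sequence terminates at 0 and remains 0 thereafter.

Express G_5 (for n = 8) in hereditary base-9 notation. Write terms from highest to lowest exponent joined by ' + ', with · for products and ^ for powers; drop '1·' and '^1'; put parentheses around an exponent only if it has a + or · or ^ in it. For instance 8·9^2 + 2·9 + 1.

[0] 8 ≡ 2·4 (base 4). Lift 5: 10. −1: 9.
[1] 9 ≡ 5 + 4 (base 5). Lift 6: 10. −1: 9.
[2] 9 ≡ 6 + 3 (base 6). Lift 7: 10. −1: 9.
[3] 9 ≡ 7 + 2 (base 7). Lift 8: 10. −1: 9.
[4] 9 ≡ 8 + 1 (base 8). Lift 9: 10. −1: 9.
[5] 9 ≡ 9 (base 9). Lift 10: 10. −1: 9.

9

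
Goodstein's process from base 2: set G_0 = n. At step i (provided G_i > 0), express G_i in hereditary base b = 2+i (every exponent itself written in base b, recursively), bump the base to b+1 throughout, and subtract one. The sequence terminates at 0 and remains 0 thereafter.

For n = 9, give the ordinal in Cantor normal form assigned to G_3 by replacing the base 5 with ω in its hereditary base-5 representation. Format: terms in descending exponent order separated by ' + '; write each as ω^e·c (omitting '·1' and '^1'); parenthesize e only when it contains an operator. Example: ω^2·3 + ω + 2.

ω^ω·3 + ω^3·3 + ω^2·3 + ω·3 + 2

step 0: 9 = 2^(2 + 1) + 1; sub 3 for 2: 3^(3 + 1) + 1; = 82; G_1 = 82−1 = 81
step 1: 81 = 3^(3 + 1); sub 4 for 3: 4^(4 + 1); = 1024; G_2 = 1024−1 = 1023
step 2: 1023 = 3·4^4 + 3·4^3 + 3·4^2 + 3·4 + 3; sub 5 for 4: 3·5^5 + 3·5^3 + 3·5^2 + 3·5 + 3; = 9843; G_3 = 9843−1 = 9842
step 3: 9842 = 3·5^5 + 3·5^3 + 3·5^2 + 3·5 + 2; sub 6 for 5: 3·6^6 + 3·6^3 + 3·6^2 + 3·6 + 2; = 140744; G_4 = 140744−1 = 140743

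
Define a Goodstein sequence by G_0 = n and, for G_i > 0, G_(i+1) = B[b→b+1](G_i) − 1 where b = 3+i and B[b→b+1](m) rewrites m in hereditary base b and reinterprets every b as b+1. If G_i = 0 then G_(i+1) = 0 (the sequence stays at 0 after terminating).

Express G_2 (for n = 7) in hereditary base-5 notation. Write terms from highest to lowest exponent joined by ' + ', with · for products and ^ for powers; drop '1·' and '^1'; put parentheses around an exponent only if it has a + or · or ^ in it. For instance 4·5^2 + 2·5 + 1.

5 + 4

G_0=7  [base 3] 2·3 + 1  →[3↦4]→  2·4 + 1 = 9  −1 ⇒ G_1=8
G_1=8  [base 4] 2·4  →[4↦5]→  2·5 = 10  −1 ⇒ G_2=9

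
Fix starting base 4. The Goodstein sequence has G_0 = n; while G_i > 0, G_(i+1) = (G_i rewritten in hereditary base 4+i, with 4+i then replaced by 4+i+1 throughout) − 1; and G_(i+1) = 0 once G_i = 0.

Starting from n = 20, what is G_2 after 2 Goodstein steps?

G_0 = 20. HB_4(20) = 4^2 + 4. Bump = 30. G_1 = 29.
G_1 = 29. HB_5(29) = 5^2 + 4. Bump = 40. G_2 = 39.
G_2 = 39. HB_6(39) = 6^2 + 3. Bump = 52. G_3 = 51.

39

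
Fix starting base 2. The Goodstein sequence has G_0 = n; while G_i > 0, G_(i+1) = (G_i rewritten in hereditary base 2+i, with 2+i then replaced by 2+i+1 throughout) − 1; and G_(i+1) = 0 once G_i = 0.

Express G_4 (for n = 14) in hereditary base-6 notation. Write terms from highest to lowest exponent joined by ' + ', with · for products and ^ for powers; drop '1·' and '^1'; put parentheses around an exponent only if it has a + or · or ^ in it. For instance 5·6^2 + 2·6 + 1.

14 —HB2→ 2^(2 + 1) + 2^2 + 2 —bump→ 3^(3 + 1) + 3^3 + 3 = 111 —(−1)→ 110
110 —HB3→ 3^(3 + 1) + 3^3 + 2 —bump→ 4^(4 + 1) + 4^4 + 2 = 1282 —(−1)→ 1281
1281 —HB4→ 4^(4 + 1) + 4^4 + 1 —bump→ 5^(5 + 1) + 5^5 + 1 = 18751 —(−1)→ 18750
18750 —HB5→ 5^(5 + 1) + 5^5 —bump→ 6^(6 + 1) + 6^6 = 326592 —(−1)→ 326591
326591 —HB6→ 6^(6 + 1) + 5·6^5 + 5·6^4 + 5·6^3 + 5·6^2 + 5·6 + 5 —bump→ 7^(7 + 1) + 5·7^5 + 5·7^4 + 5·7^3 + 5·7^2 + 5·7 + 5 = 5862841 —(−1)→ 5862840

6^(6 + 1) + 5·6^5 + 5·6^4 + 5·6^3 + 5·6^2 + 5·6 + 5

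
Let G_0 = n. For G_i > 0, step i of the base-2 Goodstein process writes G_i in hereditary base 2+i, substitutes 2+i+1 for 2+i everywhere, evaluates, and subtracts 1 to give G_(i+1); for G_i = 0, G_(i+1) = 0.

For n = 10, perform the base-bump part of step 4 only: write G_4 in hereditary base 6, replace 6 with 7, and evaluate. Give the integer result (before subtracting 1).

[0] 10 ≡ 2^(2 + 1) + 2 (base 2). Lift 3: 84. −1: 83.
[1] 83 ≡ 3^(3 + 1) + 2 (base 3). Lift 4: 1026. −1: 1025.
[2] 1025 ≡ 4^(4 + 1) + 1 (base 4). Lift 5: 15626. −1: 15625.
[3] 15625 ≡ 5^(5 + 1) (base 5). Lift 6: 279936. −1: 279935.
[4] 279935 ≡ 5·6^6 + 5·6^5 + 5·6^4 + 5·6^3 + 5·6^2 + 5·6 + 5 (base 6). Lift 7: 4215755. −1: 4215754.

4215755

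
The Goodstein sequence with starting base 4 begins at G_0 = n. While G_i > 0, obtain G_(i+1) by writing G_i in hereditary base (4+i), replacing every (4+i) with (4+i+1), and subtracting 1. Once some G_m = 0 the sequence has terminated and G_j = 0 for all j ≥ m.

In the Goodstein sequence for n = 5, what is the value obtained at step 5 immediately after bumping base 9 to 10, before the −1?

i=0: 5 = 4 + 1 (b=4); 4→5: 5 + 1 = 6; 6−1 = 5
i=1: 5 = 5 (b=5); 5→6: 6 = 6; 6−1 = 5
i=2: 5 = 5 (b=6); 6→7: 5 = 5; 5−1 = 4
i=3: 4 = 4 (b=7); 7→8: 4 = 4; 4−1 = 3
i=4: 3 = 3 (b=8); 8→9: 3 = 3; 3−1 = 2
i=5: 2 = 2 (b=9); 9→10: 2 = 2; 2−1 = 1

2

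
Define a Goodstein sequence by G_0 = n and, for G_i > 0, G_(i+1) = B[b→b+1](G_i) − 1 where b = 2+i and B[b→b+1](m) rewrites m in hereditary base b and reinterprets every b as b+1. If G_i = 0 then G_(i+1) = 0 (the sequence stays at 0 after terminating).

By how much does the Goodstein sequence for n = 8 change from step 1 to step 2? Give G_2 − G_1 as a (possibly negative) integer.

step 0: 8 = 2^(2 + 1); sub 3 for 2: 3^(3 + 1); = 81; G_1 = 81−1 = 80
step 1: 80 = 2·3^3 + 2·3^2 + 2·3 + 2; sub 4 for 3: 2·4^4 + 2·4^2 + 2·4 + 2; = 554; G_2 = 554−1 = 553

473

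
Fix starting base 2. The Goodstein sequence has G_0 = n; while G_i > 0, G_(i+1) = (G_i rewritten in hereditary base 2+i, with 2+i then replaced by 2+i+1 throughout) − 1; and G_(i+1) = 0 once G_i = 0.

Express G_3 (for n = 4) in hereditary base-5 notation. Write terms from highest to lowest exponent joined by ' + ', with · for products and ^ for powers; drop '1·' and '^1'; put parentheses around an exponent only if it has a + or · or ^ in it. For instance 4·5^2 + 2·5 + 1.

2·5^2 + 2·5

base 2: 4 = 2^2; at 3: 3^3 = 27; next = 26
base 3: 26 = 2·3^2 + 2·3 + 2; at 4: 2·4^2 + 2·4 + 2 = 42; next = 41
base 4: 41 = 2·4^2 + 2·4 + 1; at 5: 2·5^2 + 2·5 + 1 = 61; next = 60
base 5: 60 = 2·5^2 + 2·5; at 6: 2·6^2 + 2·6 = 84; next = 83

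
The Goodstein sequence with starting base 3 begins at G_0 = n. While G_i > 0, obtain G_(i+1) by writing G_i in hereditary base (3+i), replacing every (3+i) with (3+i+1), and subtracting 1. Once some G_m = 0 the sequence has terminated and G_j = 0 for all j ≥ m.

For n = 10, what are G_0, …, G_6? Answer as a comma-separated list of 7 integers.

10, 16, 24, 27, 30, 33, 36

(0) 10|_3 = 3^2 + 1 ↦ 4^2 + 1|_4 = 17 ⇒ 16
(1) 16|_4 = 4^2 ↦ 5^2|_5 = 25 ⇒ 24
(2) 24|_5 = 4·5 + 4 ↦ 4·6 + 4|_6 = 28 ⇒ 27
(3) 27|_6 = 4·6 + 3 ↦ 4·7 + 3|_7 = 31 ⇒ 30
(4) 30|_7 = 4·7 + 2 ↦ 4·8 + 2|_8 = 34 ⇒ 33
(5) 33|_8 = 4·8 + 1 ↦ 4·9 + 1|_9 = 37 ⇒ 36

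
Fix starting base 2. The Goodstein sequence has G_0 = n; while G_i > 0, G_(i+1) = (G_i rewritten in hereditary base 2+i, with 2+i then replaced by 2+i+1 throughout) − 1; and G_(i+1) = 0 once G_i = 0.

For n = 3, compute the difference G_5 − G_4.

G_0 = 3. HB_2(3) = 2 + 1. Bump = 4. G_1 = 3.
G_1 = 3. HB_3(3) = 3. Bump = 4. G_2 = 3.
G_2 = 3. HB_4(3) = 3. Bump = 3. G_3 = 2.
G_3 = 2. HB_5(2) = 2. Bump = 2. G_4 = 1.
G_4 = 1. HB_6(1) = 1. Bump = 1. G_5 = 0.

-1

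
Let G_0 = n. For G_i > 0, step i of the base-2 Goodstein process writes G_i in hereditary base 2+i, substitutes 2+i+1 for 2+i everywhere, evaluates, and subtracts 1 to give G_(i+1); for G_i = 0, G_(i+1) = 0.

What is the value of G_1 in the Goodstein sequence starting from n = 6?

29

(0) 6|_2 = 2^2 + 2 ↦ 3^3 + 3|_3 = 30 ⇒ 29
(1) 29|_3 = 3^3 + 2 ↦ 4^4 + 2|_4 = 258 ⇒ 257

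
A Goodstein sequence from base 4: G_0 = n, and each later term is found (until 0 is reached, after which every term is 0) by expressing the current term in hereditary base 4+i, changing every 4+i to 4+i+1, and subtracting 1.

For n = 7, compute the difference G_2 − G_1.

G_0=7  [base 4] 4 + 3  →[4↦5]→  5 + 3 = 8  −1 ⇒ G_1=7
G_1=7  [base 5] 5 + 2  →[5↦6]→  6 + 2 = 8  −1 ⇒ G_2=7

0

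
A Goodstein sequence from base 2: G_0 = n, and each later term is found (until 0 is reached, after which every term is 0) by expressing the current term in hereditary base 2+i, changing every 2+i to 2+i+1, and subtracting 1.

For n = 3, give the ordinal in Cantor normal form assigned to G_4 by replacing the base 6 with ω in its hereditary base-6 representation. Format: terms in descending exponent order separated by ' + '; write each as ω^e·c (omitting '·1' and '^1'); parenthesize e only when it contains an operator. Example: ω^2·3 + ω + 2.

1

[0] 3 ≡ 2 + 1 (base 2). Lift 3: 4. −1: 3.
[1] 3 ≡ 3 (base 3). Lift 4: 4. −1: 3.
[2] 3 ≡ 3 (base 4). Lift 5: 3. −1: 2.
[3] 2 ≡ 2 (base 5). Lift 6: 2. −1: 1.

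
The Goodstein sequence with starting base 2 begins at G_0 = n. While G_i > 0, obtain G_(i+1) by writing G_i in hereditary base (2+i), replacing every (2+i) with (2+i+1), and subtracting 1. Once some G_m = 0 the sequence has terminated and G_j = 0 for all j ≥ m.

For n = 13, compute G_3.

16092

G_0 = 13. HB_2(13) = 2^(2 + 1) + 2^2 + 1. Bump = 109. G_1 = 108.
G_1 = 108. HB_3(108) = 3^(3 + 1) + 3^3. Bump = 1280. G_2 = 1279.
G_2 = 1279. HB_4(1279) = 4^(4 + 1) + 3·4^3 + 3·4^2 + 3·4 + 3. Bump = 16093. G_3 = 16092.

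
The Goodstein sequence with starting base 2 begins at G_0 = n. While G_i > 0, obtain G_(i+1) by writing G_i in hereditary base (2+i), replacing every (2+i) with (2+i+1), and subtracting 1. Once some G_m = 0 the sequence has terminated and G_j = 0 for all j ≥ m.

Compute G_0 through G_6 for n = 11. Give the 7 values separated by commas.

step 0: 11 = 2^(2 + 1) + 2 + 1; sub 3 for 2: 3^(3 + 1) + 3 + 1; = 85; G_1 = 85−1 = 84
step 1: 84 = 3^(3 + 1) + 3; sub 4 for 3: 4^(4 + 1) + 4; = 1028; G_2 = 1028−1 = 1027
step 2: 1027 = 4^(4 + 1) + 3; sub 5 for 4: 5^(5 + 1) + 3; = 15628; G_3 = 15628−1 = 15627
step 3: 15627 = 5^(5 + 1) + 2; sub 6 for 5: 6^(6 + 1) + 2; = 279938; G_4 = 279938−1 = 279937
step 4: 279937 = 6^(6 + 1) + 1; sub 7 for 6: 7^(7 + 1) + 1; = 5764802; G_5 = 5764802−1 = 5764801
step 5: 5764801 = 7^(7 + 1); sub 8 for 7: 8^(8 + 1); = 134217728; G_6 = 134217728−1 = 134217727

11, 84, 1027, 15627, 279937, 5764801, 134217727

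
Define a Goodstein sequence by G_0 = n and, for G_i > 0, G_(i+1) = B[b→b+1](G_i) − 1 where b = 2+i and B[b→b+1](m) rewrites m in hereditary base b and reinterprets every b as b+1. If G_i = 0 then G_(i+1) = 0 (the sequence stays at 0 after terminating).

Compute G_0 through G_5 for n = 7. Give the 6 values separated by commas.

7, 30, 259, 3127, 46657, 823543

G_0=7  [base 2] 2^2 + 2 + 1  →[2↦3]→  3^3 + 3 + 1 = 31  −1 ⇒ G_1=30
G_1=30  [base 3] 3^3 + 3  →[3↦4]→  4^4 + 4 = 260  −1 ⇒ G_2=259
G_2=259  [base 4] 4^4 + 3  →[4↦5]→  5^5 + 3 = 3128  −1 ⇒ G_3=3127
G_3=3127  [base 5] 5^5 + 2  →[5↦6]→  6^6 + 2 = 46658  −1 ⇒ G_4=46657
G_4=46657  [base 6] 6^6 + 1  →[6↦7]→  7^7 + 1 = 823544  −1 ⇒ G_5=823543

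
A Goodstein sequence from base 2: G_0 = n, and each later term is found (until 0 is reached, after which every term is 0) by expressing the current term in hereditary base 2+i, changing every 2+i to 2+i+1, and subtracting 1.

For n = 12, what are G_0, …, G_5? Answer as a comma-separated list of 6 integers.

12 —HB2→ 2^(2 + 1) + 2^2 —bump→ 3^(3 + 1) + 3^3 = 108 —(−1)→ 107
107 —HB3→ 3^(3 + 1) + 2·3^2 + 2·3 + 2 —bump→ 4^(4 + 1) + 2·4^2 + 2·4 + 2 = 1066 —(−1)→ 1065
1065 —HB4→ 4^(4 + 1) + 2·4^2 + 2·4 + 1 —bump→ 5^(5 + 1) + 2·5^2 + 2·5 + 1 = 15686 —(−1)→ 15685
15685 —HB5→ 5^(5 + 1) + 2·5^2 + 2·5 —bump→ 6^(6 + 1) + 2·6^2 + 2·6 = 280020 —(−1)→ 280019
280019 —HB6→ 6^(6 + 1) + 2·6^2 + 6 + 5 —bump→ 7^(7 + 1) + 2·7^2 + 7 + 5 = 5764911 —(−1)→ 5764910

12, 107, 1065, 15685, 280019, 5764910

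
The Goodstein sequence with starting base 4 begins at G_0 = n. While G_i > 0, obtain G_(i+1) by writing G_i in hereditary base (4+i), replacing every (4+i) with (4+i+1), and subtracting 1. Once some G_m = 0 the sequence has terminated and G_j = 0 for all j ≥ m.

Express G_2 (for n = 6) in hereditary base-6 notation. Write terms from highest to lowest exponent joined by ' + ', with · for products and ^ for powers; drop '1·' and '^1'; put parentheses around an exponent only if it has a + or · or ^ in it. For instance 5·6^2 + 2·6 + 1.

6

i=0: 6 = 4 + 2 (b=4); 4→5: 5 + 2 = 7; 7−1 = 6
i=1: 6 = 5 + 1 (b=5); 5→6: 6 + 1 = 7; 7−1 = 6
i=2: 6 = 6 (b=6); 6→7: 7 = 7; 7−1 = 6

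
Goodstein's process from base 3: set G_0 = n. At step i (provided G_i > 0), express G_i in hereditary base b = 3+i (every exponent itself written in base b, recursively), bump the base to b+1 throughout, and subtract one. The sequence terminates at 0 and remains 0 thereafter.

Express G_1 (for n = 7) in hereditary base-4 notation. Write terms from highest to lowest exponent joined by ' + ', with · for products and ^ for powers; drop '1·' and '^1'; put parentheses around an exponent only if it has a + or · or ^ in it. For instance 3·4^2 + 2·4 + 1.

(0) 7|_3 = 2·3 + 1 ↦ 2·4 + 1|_4 = 9 ⇒ 8
(1) 8|_4 = 2·4 ↦ 2·5|_5 = 10 ⇒ 9

2·4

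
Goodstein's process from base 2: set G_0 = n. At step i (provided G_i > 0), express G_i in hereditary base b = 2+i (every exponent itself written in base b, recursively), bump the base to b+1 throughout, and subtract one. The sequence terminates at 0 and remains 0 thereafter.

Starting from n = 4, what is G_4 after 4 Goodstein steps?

base 2: 4 = 2^2; at 3: 3^3 = 27; next = 26
base 3: 26 = 2·3^2 + 2·3 + 2; at 4: 2·4^2 + 2·4 + 2 = 42; next = 41
base 4: 41 = 2·4^2 + 2·4 + 1; at 5: 2·5^2 + 2·5 + 1 = 61; next = 60
base 5: 60 = 2·5^2 + 2·5; at 6: 2·6^2 + 2·6 = 84; next = 83

83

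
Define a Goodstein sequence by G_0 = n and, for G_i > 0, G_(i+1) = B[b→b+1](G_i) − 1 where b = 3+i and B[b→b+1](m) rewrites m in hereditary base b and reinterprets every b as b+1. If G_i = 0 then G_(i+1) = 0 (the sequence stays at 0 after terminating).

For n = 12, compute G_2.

[0] 12 ≡ 3^2 + 3 (base 3). Lift 4: 20. −1: 19.
[1] 19 ≡ 4^2 + 3 (base 4). Lift 5: 28. −1: 27.
[2] 27 ≡ 5^2 + 2 (base 5). Lift 6: 38. −1: 37.

27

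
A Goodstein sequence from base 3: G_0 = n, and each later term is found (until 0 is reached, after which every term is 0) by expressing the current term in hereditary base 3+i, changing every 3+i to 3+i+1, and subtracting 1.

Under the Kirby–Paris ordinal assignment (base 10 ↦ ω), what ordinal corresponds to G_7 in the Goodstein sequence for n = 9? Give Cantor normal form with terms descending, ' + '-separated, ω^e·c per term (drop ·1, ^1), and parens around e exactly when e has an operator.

ω·2 + 5

step 0: 9 = 3^2; sub 4 for 3: 4^2; = 16; G_1 = 16−1 = 15
step 1: 15 = 3·4 + 3; sub 5 for 4: 3·5 + 3; = 18; G_2 = 18−1 = 17
step 2: 17 = 3·5 + 2; sub 6 for 5: 3·6 + 2; = 20; G_3 = 20−1 = 19
step 3: 19 = 3·6 + 1; sub 7 for 6: 3·7 + 1; = 22; G_4 = 22−1 = 21
step 4: 21 = 3·7; sub 8 for 7: 3·8; = 24; G_5 = 24−1 = 23
step 5: 23 = 2·8 + 7; sub 9 for 8: 2·9 + 7; = 25; G_6 = 25−1 = 24
step 6: 24 = 2·9 + 6; sub 10 for 9: 2·10 + 6; = 26; G_7 = 26−1 = 25
step 7: 25 = 2·10 + 5; sub 11 for 10: 2·11 + 5; = 27; G_8 = 27−1 = 26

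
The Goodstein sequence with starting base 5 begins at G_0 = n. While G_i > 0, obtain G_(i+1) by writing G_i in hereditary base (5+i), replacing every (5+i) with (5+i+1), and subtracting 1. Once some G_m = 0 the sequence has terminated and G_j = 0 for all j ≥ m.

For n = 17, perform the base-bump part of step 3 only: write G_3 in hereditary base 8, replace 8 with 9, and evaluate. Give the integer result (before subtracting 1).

25

step 0: 17 = 3·5 + 2; sub 6 for 5: 3·6 + 2; = 20; G_1 = 20−1 = 19
step 1: 19 = 3·6 + 1; sub 7 for 6: 3·7 + 1; = 22; G_2 = 22−1 = 21
step 2: 21 = 3·7; sub 8 for 7: 3·8; = 24; G_3 = 24−1 = 23
step 3: 23 = 2·8 + 7; sub 9 for 8: 2·9 + 7; = 25; G_4 = 25−1 = 24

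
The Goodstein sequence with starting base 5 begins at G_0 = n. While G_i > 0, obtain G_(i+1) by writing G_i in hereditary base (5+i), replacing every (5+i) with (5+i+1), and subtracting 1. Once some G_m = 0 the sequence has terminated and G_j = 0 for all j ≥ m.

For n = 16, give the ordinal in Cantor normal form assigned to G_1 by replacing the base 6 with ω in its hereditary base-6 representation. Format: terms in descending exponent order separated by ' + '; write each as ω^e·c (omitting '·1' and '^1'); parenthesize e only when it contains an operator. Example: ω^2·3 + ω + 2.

[0] 16 ≡ 3·5 + 1 (base 5). Lift 6: 19. −1: 18.
[1] 18 ≡ 3·6 (base 6). Lift 7: 21. −1: 20.

ω·3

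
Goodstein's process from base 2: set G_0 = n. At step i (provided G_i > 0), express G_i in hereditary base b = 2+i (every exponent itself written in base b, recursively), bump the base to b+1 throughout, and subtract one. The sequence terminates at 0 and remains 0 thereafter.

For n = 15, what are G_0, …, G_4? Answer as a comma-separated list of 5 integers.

i=0: 15 = 2^(2 + 1) + 2^2 + 2 + 1 (b=2); 2→3: 3^(3 + 1) + 3^3 + 3 + 1 = 112; 112−1 = 111
i=1: 111 = 3^(3 + 1) + 3^3 + 3 (b=3); 3→4: 4^(4 + 1) + 4^4 + 4 = 1284; 1284−1 = 1283
i=2: 1283 = 4^(4 + 1) + 4^4 + 3 (b=4); 4→5: 5^(5 + 1) + 5^5 + 3 = 18753; 18753−1 = 18752
i=3: 18752 = 5^(5 + 1) + 5^5 + 2 (b=5); 5→6: 6^(6 + 1) + 6^6 + 2 = 326594; 326594−1 = 326593

15, 111, 1283, 18752, 326593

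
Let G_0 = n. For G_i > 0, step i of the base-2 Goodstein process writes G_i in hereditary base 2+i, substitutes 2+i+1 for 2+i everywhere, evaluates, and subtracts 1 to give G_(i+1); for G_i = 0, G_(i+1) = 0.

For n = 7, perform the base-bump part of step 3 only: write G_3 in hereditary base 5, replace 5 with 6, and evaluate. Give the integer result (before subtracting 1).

46658

[0] 7 ≡ 2^2 + 2 + 1 (base 2). Lift 3: 31. −1: 30.
[1] 30 ≡ 3^3 + 3 (base 3). Lift 4: 260. −1: 259.
[2] 259 ≡ 4^4 + 3 (base 4). Lift 5: 3128. −1: 3127.
[3] 3127 ≡ 5^5 + 2 (base 5). Lift 6: 46658. −1: 46657.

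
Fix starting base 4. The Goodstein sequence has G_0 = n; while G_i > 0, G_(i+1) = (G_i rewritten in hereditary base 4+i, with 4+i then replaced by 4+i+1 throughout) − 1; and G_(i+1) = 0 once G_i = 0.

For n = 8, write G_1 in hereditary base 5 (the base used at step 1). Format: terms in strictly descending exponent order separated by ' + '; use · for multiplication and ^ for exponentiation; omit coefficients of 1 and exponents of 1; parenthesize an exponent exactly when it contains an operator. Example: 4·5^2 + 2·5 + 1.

[0] 8 ≡ 2·4 (base 4). Lift 5: 10. −1: 9.
[1] 9 ≡ 5 + 4 (base 5). Lift 6: 10. −1: 9.

5 + 4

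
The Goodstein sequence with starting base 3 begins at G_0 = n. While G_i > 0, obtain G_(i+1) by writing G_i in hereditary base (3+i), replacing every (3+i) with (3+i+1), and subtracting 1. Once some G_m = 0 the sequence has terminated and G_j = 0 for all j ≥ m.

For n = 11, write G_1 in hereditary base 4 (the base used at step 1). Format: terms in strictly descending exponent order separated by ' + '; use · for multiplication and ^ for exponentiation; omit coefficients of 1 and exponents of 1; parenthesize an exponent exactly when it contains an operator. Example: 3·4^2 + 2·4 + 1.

G_0 = 11. HB_3(11) = 3^2 + 2. Bump = 18. G_1 = 17.
G_1 = 17. HB_4(17) = 4^2 + 1. Bump = 26. G_2 = 25.

4^2 + 1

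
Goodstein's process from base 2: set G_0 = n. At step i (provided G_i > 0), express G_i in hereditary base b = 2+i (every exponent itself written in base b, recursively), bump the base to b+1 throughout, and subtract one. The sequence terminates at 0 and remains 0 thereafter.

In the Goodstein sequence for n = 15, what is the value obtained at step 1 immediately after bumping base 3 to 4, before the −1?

i=0: 15 = 2^(2 + 1) + 2^2 + 2 + 1 (b=2); 2→3: 3^(3 + 1) + 3^3 + 3 + 1 = 112; 112−1 = 111
i=1: 111 = 3^(3 + 1) + 3^3 + 3 (b=3); 3→4: 4^(4 + 1) + 4^4 + 4 = 1284; 1284−1 = 1283

1284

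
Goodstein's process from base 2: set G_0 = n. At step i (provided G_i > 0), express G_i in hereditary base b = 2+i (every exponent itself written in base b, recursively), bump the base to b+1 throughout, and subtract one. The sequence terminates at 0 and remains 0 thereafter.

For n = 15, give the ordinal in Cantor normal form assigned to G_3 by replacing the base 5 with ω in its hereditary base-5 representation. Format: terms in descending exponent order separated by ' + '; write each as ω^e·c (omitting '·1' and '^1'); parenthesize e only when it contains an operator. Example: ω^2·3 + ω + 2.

15 —HB2→ 2^(2 + 1) + 2^2 + 2 + 1 —bump→ 3^(3 + 1) + 3^3 + 3 + 1 = 112 —(−1)→ 111
111 —HB3→ 3^(3 + 1) + 3^3 + 3 —bump→ 4^(4 + 1) + 4^4 + 4 = 1284 —(−1)→ 1283
1283 —HB4→ 4^(4 + 1) + 4^4 + 3 —bump→ 5^(5 + 1) + 5^5 + 3 = 18753 —(−1)→ 18752
18752 —HB5→ 5^(5 + 1) + 5^5 + 2 —bump→ 6^(6 + 1) + 6^6 + 2 = 326594 —(−1)→ 326593

ω^(ω + 1) + ω^ω + 2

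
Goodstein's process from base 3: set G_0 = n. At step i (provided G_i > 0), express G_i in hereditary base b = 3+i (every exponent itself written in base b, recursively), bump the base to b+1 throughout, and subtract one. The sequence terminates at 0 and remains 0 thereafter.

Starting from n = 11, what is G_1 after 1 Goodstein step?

17

11 —HB3→ 3^2 + 2 —bump→ 4^2 + 2 = 18 —(−1)→ 17
17 —HB4→ 4^2 + 1 —bump→ 5^2 + 1 = 26 —(−1)→ 25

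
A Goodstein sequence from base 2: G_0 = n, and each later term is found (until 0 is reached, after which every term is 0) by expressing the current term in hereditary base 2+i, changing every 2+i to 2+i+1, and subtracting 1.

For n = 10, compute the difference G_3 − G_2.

10 —HB2→ 2^(2 + 1) + 2 —bump→ 3^(3 + 1) + 3 = 84 —(−1)→ 83
83 —HB3→ 3^(3 + 1) + 2 —bump→ 4^(4 + 1) + 2 = 1026 —(−1)→ 1025
1025 —HB4→ 4^(4 + 1) + 1 —bump→ 5^(5 + 1) + 1 = 15626 —(−1)→ 15625

14600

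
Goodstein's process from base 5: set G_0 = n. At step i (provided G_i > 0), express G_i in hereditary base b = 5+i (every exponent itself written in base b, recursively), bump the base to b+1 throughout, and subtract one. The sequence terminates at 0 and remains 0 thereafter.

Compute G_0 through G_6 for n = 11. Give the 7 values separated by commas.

11 —HB5→ 2·5 + 1 —bump→ 2·6 + 1 = 13 —(−1)→ 12
12 —HB6→ 2·6 —bump→ 2·7 = 14 —(−1)→ 13
13 —HB7→ 7 + 6 —bump→ 8 + 6 = 14 —(−1)→ 13
13 —HB8→ 8 + 5 —bump→ 9 + 5 = 14 —(−1)→ 13
13 —HB9→ 9 + 4 —bump→ 10 + 4 = 14 —(−1)→ 13
13 —HB10→ 10 + 3 —bump→ 11 + 3 = 14 —(−1)→ 13

11, 12, 13, 13, 13, 13, 13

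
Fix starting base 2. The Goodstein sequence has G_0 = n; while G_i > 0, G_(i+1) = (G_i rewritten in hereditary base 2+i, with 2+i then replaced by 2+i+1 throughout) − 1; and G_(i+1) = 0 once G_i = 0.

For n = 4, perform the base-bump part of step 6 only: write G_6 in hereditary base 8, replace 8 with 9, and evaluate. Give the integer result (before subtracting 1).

174

(0) 4|_2 = 2^2 ↦ 3^3|_3 = 27 ⇒ 26
(1) 26|_3 = 2·3^2 + 2·3 + 2 ↦ 2·4^2 + 2·4 + 2|_4 = 42 ⇒ 41
(2) 41|_4 = 2·4^2 + 2·4 + 1 ↦ 2·5^2 + 2·5 + 1|_5 = 61 ⇒ 60
(3) 60|_5 = 2·5^2 + 2·5 ↦ 2·6^2 + 2·6|_6 = 84 ⇒ 83
(4) 83|_6 = 2·6^2 + 6 + 5 ↦ 2·7^2 + 7 + 5|_7 = 110 ⇒ 109
(5) 109|_7 = 2·7^2 + 7 + 4 ↦ 2·8^2 + 8 + 4|_8 = 140 ⇒ 139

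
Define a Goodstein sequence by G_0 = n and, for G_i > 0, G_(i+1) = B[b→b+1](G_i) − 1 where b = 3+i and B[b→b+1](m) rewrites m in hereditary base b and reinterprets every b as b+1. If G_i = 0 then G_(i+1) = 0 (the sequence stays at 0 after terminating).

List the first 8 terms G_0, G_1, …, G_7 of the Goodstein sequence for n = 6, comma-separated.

6, 7, 7, 7, 7, 7, 6, 5

G_0=6  [base 3] 2·3  →[3↦4]→  2·4 = 8  −1 ⇒ G_1=7
G_1=7  [base 4] 4 + 3  →[4↦5]→  5 + 3 = 8  −1 ⇒ G_2=7
G_2=7  [base 5] 5 + 2  →[5↦6]→  6 + 2 = 8  −1 ⇒ G_3=7
G_3=7  [base 6] 6 + 1  →[6↦7]→  7 + 1 = 8  −1 ⇒ G_4=7
G_4=7  [base 7] 7  →[7↦8]→  8 = 8  −1 ⇒ G_5=7
G_5=7  [base 8] 7  →[8↦9]→  7 = 7  −1 ⇒ G_6=6
G_6=6  [base 9] 6  →[9↦10]→  6 = 6  −1 ⇒ G_7=5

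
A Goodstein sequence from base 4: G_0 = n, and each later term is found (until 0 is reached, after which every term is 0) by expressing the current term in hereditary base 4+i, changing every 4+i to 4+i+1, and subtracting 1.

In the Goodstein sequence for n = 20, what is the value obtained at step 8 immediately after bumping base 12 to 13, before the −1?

base 4: 20 = 4^2 + 4; at 5: 5^2 + 5 = 30; next = 29
base 5: 29 = 5^2 + 4; at 6: 6^2 + 4 = 40; next = 39
base 6: 39 = 6^2 + 3; at 7: 7^2 + 3 = 52; next = 51
base 7: 51 = 7^2 + 2; at 8: 8^2 + 2 = 66; next = 65
base 8: 65 = 8^2 + 1; at 9: 9^2 + 1 = 82; next = 81
base 9: 81 = 9^2; at 10: 10^2 = 100; next = 99
base 10: 99 = 9·10 + 9; at 11: 9·11 + 9 = 108; next = 107
base 11: 107 = 9·11 + 8; at 12: 9·12 + 8 = 116; next = 115

124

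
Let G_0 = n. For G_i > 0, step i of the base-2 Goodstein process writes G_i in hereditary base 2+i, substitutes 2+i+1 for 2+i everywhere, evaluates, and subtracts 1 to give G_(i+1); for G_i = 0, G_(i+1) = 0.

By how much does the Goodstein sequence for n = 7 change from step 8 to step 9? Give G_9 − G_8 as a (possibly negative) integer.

(0) 7|_2 = 2^2 + 2 + 1 ↦ 3^3 + 3 + 1|_3 = 31 ⇒ 30
(1) 30|_3 = 3^3 + 3 ↦ 4^4 + 4|_4 = 260 ⇒ 259
(2) 259|_4 = 4^4 + 3 ↦ 5^5 + 3|_5 = 3128 ⇒ 3127
(3) 3127|_5 = 5^5 + 2 ↦ 6^6 + 2|_6 = 46658 ⇒ 46657
(4) 46657|_6 = 6^6 + 1 ↦ 7^7 + 1|_7 = 823544 ⇒ 823543
(5) 823543|_7 = 7^7 ↦ 8^8|_8 = 16777216 ⇒ 16777215
(6) 16777215|_8 = 7·8^7 + 7·8^6 + 7·8^5 + 7·8^4 + 7·8^3 + 7·8^2 + 7·8 + 7 ↦ 7·9^7 + 7·9^6 + 7·9^5 + 7·9^4 + 7·9^3 + 7·9^2 + 7·9 + 7|_9 = 37665880 ⇒ 37665879
(7) 37665879|_9 = 7·9^7 + 7·9^6 + 7·9^5 + 7·9^4 + 7·9^3 + 7·9^2 + 7·9 + 6 ↦ 7·10^7 + 7·10^6 + 7·10^5 + 7·10^4 + 7·10^3 + 7·10^2 + 7·10 + 6|_10 = 77777776 ⇒ 77777775
(8) 77777775|_10 = 7·10^7 + 7·10^6 + 7·10^5 + 7·10^4 + 7·10^3 + 7·10^2 + 7·10 + 5 ↦ 7·11^7 + 7·11^6 + 7·11^5 + 7·11^4 + 7·11^3 + 7·11^2 + 7·11 + 5|_11 = 150051214 ⇒ 150051213

72273438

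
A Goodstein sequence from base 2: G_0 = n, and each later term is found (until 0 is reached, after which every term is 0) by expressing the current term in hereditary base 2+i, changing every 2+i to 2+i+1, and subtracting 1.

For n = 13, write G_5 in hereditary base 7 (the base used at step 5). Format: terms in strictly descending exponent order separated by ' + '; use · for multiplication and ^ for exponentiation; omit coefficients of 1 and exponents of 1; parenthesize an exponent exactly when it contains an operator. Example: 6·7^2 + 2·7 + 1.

(0) 13|_2 = 2^(2 + 1) + 2^2 + 1 ↦ 3^(3 + 1) + 3^3 + 1|_3 = 109 ⇒ 108
(1) 108|_3 = 3^(3 + 1) + 3^3 ↦ 4^(4 + 1) + 4^4|_4 = 1280 ⇒ 1279
(2) 1279|_4 = 4^(4 + 1) + 3·4^3 + 3·4^2 + 3·4 + 3 ↦ 5^(5 + 1) + 3·5^3 + 3·5^2 + 3·5 + 3|_5 = 16093 ⇒ 16092
(3) 16092|_5 = 5^(5 + 1) + 3·5^3 + 3·5^2 + 3·5 + 2 ↦ 6^(6 + 1) + 3·6^3 + 3·6^2 + 3·6 + 2|_6 = 280712 ⇒ 280711
(4) 280711|_6 = 6^(6 + 1) + 3·6^3 + 3·6^2 + 3·6 + 1 ↦ 7^(7 + 1) + 3·7^3 + 3·7^2 + 3·7 + 1|_7 = 5765999 ⇒ 5765998

7^(7 + 1) + 3·7^3 + 3·7^2 + 3·7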